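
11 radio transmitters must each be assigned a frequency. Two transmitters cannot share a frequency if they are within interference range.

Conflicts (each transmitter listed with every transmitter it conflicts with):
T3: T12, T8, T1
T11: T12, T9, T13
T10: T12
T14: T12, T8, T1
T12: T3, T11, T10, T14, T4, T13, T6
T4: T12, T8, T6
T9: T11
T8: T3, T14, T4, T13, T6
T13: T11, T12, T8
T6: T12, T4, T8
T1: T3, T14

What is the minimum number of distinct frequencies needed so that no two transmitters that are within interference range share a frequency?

3

T12, T4, T6 pairwise conflict, so at least 3 frequencies are needed.
3 frequencies suffice: frequency 1 → {T12, T9, T8, T1}; frequency 2 → {T3, T11, T10, T14, T6}; frequency 3 → {T4, T13}. Each listed conflict is separated.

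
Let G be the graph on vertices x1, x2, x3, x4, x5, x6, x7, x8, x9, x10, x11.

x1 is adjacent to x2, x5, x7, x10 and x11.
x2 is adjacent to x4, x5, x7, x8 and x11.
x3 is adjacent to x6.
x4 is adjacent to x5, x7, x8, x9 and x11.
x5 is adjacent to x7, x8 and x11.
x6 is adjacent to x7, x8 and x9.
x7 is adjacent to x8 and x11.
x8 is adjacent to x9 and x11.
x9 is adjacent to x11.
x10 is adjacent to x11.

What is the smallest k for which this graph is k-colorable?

x2, x4, x5, x7, x8, x11 are pairwise adjacent (a clique of size 6), so at least 6 colors are needed.
6 colors suffice: color 1 → {x6, x11}; color 2 → {x1, x3, x8}; color 3 → {x7, x9, x10}; color 4 → {x5}; color 5 → {x2}; color 6 → {x4}. Each edge has distinct colors on its endpoints.

6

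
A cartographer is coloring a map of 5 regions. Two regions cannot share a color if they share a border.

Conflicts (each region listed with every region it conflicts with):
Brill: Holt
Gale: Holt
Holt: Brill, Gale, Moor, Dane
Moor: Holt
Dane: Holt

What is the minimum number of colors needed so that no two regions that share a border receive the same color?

Holt and Dane conflict, so at least 2 colors are needed.
2 colors suffice: Brill=2, Gale=2, Holt=1, Moor=2, Dane=2. Every pair that conflicts lands in different colors.

2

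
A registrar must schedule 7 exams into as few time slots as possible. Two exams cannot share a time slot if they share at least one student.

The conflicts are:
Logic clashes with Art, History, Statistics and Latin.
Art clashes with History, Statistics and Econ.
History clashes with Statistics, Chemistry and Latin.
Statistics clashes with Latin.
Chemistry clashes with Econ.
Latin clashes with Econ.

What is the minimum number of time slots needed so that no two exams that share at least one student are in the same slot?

4

Logic, Art, History, Statistics pairwise conflict, so at least 4 time slots are needed.
4 time slots suffice: time slot 1 → {History, Econ}; time slot 2 → {Art, Chemistry, Latin}; time slot 3 → {Logic}; time slot 4 → {Statistics}. No two conflicting exams share a time slot.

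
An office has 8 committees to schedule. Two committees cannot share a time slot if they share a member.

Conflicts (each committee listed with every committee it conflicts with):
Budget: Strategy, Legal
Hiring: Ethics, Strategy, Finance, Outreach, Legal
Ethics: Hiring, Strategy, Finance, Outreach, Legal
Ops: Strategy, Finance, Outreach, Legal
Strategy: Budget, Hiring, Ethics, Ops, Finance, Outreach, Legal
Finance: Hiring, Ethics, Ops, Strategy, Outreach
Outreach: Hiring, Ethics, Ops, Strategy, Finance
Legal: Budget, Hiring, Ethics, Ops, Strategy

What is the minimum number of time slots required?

5

Hiring, Ethics, Strategy, Finance, Outreach pairwise conflict, so at least 5 time slots are needed.
5 time slots suffice: time slot 1 → {Strategy}; time slot 2 → {Finance, Legal}; time slot 3 → {Budget, Hiring, Ops}; time slot 4 → {Ethics}; time slot 5 → {Outreach}. Every pair that conflicts lands in different time slots.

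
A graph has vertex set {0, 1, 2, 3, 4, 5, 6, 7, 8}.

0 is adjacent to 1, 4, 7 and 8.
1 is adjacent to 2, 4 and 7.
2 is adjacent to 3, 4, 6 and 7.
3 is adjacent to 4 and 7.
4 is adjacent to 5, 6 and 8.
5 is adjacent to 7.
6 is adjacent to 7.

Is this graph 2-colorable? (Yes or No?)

2, 6, 7 form a triangle, so at least 3 colors are needed.
So 2 colors are not enough.

No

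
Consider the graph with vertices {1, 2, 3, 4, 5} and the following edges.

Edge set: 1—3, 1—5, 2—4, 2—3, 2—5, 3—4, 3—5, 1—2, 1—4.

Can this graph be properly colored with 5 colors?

The chromatic number is 4. 1, 2, 3, 4 form a clique, so at least 4 colors are needed.
4 colors suffice: color a → {2}; color b → {3}; color c → {1}; color d → {4, 5}.
Since 5 ≥ 4, a proper 5-coloring certainly exists.

Yes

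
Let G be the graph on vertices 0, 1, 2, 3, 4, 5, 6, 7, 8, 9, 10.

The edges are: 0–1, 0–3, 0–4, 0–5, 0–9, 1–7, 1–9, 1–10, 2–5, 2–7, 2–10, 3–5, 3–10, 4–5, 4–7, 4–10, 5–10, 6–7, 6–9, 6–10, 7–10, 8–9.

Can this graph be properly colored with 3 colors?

Yes

The chromatic number is 3. 0, 3, 5 are pairwise adjacent, so at least 3 colors are needed.
One proper 3-coloring: 0=red, 1=green, 2=green, 3=green, 4=green, 5=blue, 6=green, 7=blue, 8=red, 9=blue, 10=red.
That is already a proper 3-coloring.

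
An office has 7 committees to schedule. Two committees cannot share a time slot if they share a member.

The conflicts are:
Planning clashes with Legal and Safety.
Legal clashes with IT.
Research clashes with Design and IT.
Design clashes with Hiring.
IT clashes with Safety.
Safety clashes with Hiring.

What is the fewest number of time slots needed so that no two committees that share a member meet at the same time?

3

The cycle Research-IT-Safety-Hiring-Design-Research has odd length 5, so it cannot be 2-colored; at least 3 time slots are needed.
A valid assignment using 3 time slots: Planning=2, Legal=1, Research=1, Design=3, IT=2, Safety=1, Hiring=2. Every pair that conflicts lands in different time slots.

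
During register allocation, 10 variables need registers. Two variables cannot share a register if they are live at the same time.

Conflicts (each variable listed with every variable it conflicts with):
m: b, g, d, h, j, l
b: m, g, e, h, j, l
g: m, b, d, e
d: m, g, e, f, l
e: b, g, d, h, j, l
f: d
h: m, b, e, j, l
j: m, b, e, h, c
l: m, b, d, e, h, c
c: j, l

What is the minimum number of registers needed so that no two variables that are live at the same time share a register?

b, e, h, l all conflict with each other, so at least 4 registers are needed.
A valid assignment using 4 registers: m=2, b=1, g=3, d=1, e=2, f=2, h=4, j=3, l=3, c=1. Each listed conflict is separated.

4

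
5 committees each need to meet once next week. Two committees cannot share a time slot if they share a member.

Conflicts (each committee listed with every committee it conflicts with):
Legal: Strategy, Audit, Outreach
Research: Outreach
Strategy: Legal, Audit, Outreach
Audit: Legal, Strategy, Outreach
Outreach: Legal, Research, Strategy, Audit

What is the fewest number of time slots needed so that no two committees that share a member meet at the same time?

4

Legal, Strategy, Audit, Outreach are mutually in conflict, so at least 4 time slots are needed.
4 time slots suffice: time slot 1 → {Outreach}; time slot 2 → {Legal, Research}; time slot 3 → {Strategy}; time slot 4 → {Audit}. Each listed conflict is separated.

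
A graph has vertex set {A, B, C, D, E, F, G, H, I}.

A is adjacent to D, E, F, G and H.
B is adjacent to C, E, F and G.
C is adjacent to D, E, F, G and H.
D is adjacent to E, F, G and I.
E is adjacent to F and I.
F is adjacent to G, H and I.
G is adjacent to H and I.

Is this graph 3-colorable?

No

D, E, F, I are mutually adjacent (a clique of size 4), so at least 4 colors are needed.
So 3 colors are not enough.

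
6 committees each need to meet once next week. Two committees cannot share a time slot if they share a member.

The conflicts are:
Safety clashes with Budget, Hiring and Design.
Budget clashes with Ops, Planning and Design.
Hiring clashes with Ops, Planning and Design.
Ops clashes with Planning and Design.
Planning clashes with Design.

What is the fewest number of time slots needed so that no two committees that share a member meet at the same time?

4

Hiring, Ops, Planning, Design are mutually in conflict, so at least 4 time slots are needed.
4 time slots suffice: time slot 1 → {Design}; time slot 2 → {Budget, Hiring}; time slot 3 → {Safety, Planning}; time slot 4 → {Ops}. No two conflicting committees share a time slot.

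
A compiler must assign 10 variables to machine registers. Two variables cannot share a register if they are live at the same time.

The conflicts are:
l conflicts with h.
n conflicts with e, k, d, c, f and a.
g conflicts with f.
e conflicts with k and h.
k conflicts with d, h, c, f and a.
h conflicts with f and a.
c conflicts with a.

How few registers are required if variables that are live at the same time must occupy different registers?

n, k, c, a pairwise conflict, so at least 4 registers are needed.
4 registers suffice: register 1 → {l, g, k}; register 2 → {n, h}; register 3 → {e, d, f, a}; register 4 → {c}. No two conflicting variables share a register.

4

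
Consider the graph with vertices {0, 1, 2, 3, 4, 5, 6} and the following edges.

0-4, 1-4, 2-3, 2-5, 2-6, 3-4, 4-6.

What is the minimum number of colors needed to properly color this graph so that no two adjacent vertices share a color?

3 and 4 are adjacent, so at least 2 colors are needed.
One proper 2-coloring: 0=b, 1=b, 2=a, 3=b, 4=a, 5=b, 6=b. No two adjacent vertices share a color.

2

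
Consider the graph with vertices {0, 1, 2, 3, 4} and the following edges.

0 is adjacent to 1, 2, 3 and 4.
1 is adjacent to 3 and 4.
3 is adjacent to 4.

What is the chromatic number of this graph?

0, 1, 3, 4 are pairwise adjacent (a clique of size 4), so at least 4 colors are needed.
4 colors suffice: 0=red, 1=blue, 2=blue, 3=green, 4=yellow. Every edge joins two different colors.

4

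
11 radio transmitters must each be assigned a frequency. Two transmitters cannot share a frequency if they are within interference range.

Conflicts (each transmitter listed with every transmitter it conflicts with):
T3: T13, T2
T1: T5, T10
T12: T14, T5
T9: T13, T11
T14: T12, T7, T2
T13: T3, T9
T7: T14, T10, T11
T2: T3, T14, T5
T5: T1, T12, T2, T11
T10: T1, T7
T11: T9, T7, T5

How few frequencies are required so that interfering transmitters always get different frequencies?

The cycle T11-T5-T12-T14-T7-T11 has odd length 5, so it cannot be 2-colored; at least 3 frequencies are needed.
3 frequencies suffice: frequency 1 → {T3, T9, T14, T5, T10}; frequency 2 → {T1, T12, T13, T2, T11}; frequency 3 → {T7}. Each listed conflict is separated.

3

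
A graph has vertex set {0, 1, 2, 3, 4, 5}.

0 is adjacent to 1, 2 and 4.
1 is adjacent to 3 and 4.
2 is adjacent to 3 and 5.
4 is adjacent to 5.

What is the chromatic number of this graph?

3

0, 1, 4 are pairwise adjacent, so at least 3 colors are needed.
3 colors suffice: color red → {2, 4}; color blue → {1, 5}; color green → {0, 3}. Every edge joins two different colors.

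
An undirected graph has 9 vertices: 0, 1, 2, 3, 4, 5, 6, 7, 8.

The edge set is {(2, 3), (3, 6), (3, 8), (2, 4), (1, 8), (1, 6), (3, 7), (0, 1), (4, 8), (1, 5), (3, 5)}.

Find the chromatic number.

1 and 6 are adjacent, so at least 2 colors are needed.
2 colors suffice: color a → {1, 3, 4}; color b → {0, 2, 5, 6, 7, 8}. Each edge has distinct colors on its endpoints.

2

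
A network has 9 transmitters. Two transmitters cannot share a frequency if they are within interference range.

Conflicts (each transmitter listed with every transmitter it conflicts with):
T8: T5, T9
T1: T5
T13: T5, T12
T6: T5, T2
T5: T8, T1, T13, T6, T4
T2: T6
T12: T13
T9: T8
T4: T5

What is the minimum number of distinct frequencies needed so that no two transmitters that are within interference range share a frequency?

2

T1 and T5 conflict, so at least 2 frequencies are needed.
A valid assignment using 2 frequencies: T8=2, T1=2, T13=2, T6=2, T5=1, T2=1, T12=1, T9=1, T4=2. Each listed conflict is separated.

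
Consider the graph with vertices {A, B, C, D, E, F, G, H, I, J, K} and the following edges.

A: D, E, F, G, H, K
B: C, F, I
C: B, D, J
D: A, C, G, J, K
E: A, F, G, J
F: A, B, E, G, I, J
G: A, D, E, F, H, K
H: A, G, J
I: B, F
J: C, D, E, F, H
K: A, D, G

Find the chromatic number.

4

A, E, F, G are mutually adjacent (a clique of size 4), so at least 4 colors are needed.
A valid assignment using 4 colors: A=1, B=1, C=3, D=2, E=4, F=2, G=3, H=2, I=3, J=1, K=4. Every edge joins two different colors.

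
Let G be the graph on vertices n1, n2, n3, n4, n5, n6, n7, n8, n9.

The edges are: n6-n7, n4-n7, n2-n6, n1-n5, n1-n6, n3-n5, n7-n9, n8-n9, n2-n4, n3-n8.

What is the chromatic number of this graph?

The cycle n8-n9-n7-n6-n1-n5-n3-n8 has odd length 7, so it cannot be 2-colored; at least 3 colors are needed.
3 colors suffice: n1=1, n2=1, n3=2, n4=2, n5=3, n6=2, n7=1, n8=1, n9=2. Every edge joins two different colors.

3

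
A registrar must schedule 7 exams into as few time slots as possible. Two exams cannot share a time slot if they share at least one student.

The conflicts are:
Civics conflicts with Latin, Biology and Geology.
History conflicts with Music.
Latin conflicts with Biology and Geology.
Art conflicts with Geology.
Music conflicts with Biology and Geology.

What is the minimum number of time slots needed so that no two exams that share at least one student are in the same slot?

3

Civics, Latin, Biology pairwise conflict, so at least 3 time slots are needed.
3 time slots suffice: time slot 1 → {History, Biology, Geology}; time slot 2 → {Latin, Art, Music}; time slot 3 → {Civics}. Every pair that conflicts lands in different time slots.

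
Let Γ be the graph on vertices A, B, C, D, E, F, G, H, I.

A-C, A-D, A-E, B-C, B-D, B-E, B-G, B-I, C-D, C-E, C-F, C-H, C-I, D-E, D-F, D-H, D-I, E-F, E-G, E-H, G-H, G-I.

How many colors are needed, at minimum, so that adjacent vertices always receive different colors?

4

C, D, E, H form a clique, so at least 4 colors are needed.
One proper 4-coloring: A=4, B=4, C=3, D=2, E=1, F=4, G=2, H=4, I=1. Every edge joins two different colors.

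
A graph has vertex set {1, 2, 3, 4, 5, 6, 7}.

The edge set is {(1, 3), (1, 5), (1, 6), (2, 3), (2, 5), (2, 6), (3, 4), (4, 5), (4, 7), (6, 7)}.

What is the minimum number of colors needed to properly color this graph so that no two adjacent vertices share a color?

3

The cycle 2-6-7-4-3-2 has odd length 5, so it cannot be 2-colored; at least 3 colors are needed.
3 colors suffice: 1=blue, 2=blue, 3=red, 4=blue, 5=red, 6=red, 7=green. Each edge has distinct colors on its endpoints.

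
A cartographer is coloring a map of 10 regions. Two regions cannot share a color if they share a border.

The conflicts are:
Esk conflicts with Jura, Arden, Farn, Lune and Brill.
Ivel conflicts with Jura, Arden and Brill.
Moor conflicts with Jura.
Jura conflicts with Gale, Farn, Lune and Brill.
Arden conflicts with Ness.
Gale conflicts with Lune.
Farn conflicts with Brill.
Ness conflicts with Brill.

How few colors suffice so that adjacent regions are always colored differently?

Esk, Jura, Farn, Brill pairwise conflict, so at least 4 colors are needed.
4 colors suffice: color 1 → {Jura, Arden}; color 2 → {Moor, Lune, Brill}; color 3 → {Esk, Ivel, Gale, Ness}; color 4 → {Farn}. Every pair that conflicts lands in different colors.

4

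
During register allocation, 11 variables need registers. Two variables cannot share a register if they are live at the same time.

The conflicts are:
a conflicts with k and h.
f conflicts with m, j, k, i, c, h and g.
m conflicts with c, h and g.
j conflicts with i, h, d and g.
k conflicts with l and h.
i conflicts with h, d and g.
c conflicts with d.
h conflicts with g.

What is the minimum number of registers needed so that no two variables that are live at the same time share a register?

5

f, j, i, h, g pairwise conflict, so at least 5 registers are needed.
5 registers suffice: register 1 → {a, f, l, d}; register 2 → {c, h}; register 3 → {m, j, k}; register 4 → {i}; register 5 → {g}. Each listed conflict is separated.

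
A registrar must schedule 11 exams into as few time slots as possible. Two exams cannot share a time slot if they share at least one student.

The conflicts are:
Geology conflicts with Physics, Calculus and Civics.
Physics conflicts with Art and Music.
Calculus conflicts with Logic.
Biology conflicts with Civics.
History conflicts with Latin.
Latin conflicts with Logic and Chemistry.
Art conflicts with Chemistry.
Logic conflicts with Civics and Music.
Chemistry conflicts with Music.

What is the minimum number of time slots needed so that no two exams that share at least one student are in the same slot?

3

The cycle Music-Physics-Geology-Civics-Logic-Music has odd length 5, so it cannot be 2-colored; at least 3 time slots are needed.
3 time slots suffice: time slot 1 → {Geology, Biology, History, Logic, Chemistry}; time slot 2 → {Calculus, Latin, Art, Civics, Music}; time slot 3 → {Physics}. No two conflicting exams share a time slot.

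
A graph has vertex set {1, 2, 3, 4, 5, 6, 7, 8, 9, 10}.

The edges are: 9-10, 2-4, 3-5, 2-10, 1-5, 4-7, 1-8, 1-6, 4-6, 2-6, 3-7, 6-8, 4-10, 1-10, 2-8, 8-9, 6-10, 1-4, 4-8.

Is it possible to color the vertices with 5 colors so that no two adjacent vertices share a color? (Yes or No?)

Yes

The chromatic number is 4. 1, 4, 6, 10 are pairwise adjacent (a clique of size 4), so at least 4 colors are needed.
4 colors suffice: color a → {3, 4, 9}; color b → {5, 7, 8, 10}; color c → {6}; color d → {1, 2}.
Since 5 ≥ 4, a proper 5-coloring certainly exists.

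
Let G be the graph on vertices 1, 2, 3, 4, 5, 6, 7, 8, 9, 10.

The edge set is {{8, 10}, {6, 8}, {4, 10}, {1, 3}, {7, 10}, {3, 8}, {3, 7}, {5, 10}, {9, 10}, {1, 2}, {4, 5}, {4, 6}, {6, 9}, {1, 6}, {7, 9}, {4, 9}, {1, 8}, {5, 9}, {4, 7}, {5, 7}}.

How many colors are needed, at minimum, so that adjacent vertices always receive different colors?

4, 5, 7, 9, 10 form a clique, so at least 5 colors are needed.
5 colors suffice: color a → {2, 8, 9}; color b → {1, 10}; color c → {6, 7}; color d → {3, 4}; color e → {5}. No two adjacent vertices share a color.

5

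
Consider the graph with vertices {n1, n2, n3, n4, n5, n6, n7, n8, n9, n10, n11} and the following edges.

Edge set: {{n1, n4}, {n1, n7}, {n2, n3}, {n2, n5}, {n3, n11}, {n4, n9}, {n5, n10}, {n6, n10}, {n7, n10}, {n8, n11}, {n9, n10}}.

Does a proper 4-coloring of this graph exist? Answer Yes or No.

The chromatic number is 3. The cycle n1-n7-n10-n9-n4-n1 has odd length 5, so it cannot be 2-colored; at least 3 colors are needed.
One proper 3-coloring: n1=1, n2=1, n3=2, n4=3, n5=2, n6=2, n7=2, n8=2, n9=2, n10=1, n11=1.
Since 4 ≥ 3, a proper 4-coloring certainly exists.

Yes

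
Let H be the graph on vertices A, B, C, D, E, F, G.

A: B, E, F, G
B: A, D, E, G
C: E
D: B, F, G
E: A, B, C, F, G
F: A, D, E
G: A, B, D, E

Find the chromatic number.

4

A, B, E, G are pairwise adjacent (a clique of size 4), so at least 4 colors are needed.
One proper 4-coloring: A=yellow, B=blue, C=blue, D=red, E=red, F=blue, G=green. Every edge joins two different colors.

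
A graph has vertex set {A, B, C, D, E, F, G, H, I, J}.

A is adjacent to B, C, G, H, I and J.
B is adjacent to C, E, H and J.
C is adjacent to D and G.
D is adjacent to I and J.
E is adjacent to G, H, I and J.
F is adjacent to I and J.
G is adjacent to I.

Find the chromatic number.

A, B, H form a triangle, so at least 3 colors are needed.
A valid assignment using 3 colors: A=red, B=blue, C=green, D=red, E=red, F=red, G=blue, H=green, I=green, J=green. No two adjacent vertices share a color.

3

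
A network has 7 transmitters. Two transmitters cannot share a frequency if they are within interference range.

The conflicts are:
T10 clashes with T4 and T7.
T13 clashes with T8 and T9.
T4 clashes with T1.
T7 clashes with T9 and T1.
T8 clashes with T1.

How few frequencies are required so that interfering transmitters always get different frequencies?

3

The cycle T7-T1-T8-T13-T9-T7 has odd length 5, so it cannot be 2-colored; at least 3 frequencies are needed.
Using 3 frequencies: T10=2, T13=2, T4=1, T7=1, T8=1, T9=3, T1=2. Each listed conflict is separated.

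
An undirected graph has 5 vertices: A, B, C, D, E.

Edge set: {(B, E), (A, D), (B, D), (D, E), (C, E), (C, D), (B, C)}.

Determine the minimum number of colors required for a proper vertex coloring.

B, C, D, E are mutually adjacent (a clique of size 4), so at least 4 colors are needed.
4 colors suffice: A=2, B=3, C=2, D=1, E=4. Every edge joins two different colors.

4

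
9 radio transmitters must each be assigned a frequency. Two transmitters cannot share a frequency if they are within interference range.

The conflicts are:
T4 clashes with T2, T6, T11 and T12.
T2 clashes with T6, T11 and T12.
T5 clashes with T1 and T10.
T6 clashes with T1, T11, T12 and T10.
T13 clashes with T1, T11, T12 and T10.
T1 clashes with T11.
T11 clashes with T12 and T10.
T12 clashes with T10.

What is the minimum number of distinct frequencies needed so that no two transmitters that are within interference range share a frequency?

T4, T2, T6, T11, T12 are mutually in conflict, so at least 5 frequencies are needed.
5 frequencies suffice: T4=5, T2=4, T5=1, T6=2, T13=2, T1=3, T11=1, T12=3, T10=4. Every pair that conflicts lands in different frequencies.

5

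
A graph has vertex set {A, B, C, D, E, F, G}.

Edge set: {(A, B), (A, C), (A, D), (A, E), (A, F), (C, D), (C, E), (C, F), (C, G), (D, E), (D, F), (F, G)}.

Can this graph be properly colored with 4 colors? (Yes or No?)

The chromatic number is 4. A, C, D, F form a clique, so at least 4 colors are needed.
4 colors suffice: color 1 → {A, G}; color 2 → {B, C}; color 3 → {E, F}; color 4 → {D}.
That is already a proper 4-coloring.

Yes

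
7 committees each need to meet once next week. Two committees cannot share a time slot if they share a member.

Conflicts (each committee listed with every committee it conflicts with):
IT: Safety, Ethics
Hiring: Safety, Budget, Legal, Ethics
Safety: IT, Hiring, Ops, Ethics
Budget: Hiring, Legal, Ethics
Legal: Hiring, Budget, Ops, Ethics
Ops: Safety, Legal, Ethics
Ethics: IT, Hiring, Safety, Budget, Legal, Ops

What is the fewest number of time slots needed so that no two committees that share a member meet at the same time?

4

Hiring, Budget, Legal, Ethics pairwise conflict, so at least 4 time slots are needed.
Using 4 time slots: IT=2, Hiring=2, Safety=3, Budget=4, Legal=3, Ops=2, Ethics=1. Each listed conflict is separated.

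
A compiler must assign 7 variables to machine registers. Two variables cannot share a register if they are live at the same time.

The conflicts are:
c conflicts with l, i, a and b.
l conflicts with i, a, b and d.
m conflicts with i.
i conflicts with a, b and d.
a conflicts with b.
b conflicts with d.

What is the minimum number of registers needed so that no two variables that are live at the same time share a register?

5

c, l, i, a, b pairwise conflict, so at least 5 registers are needed.
A valid assignment using 5 registers: c=4, l=2, m=2, i=1, a=5, b=3, d=4. No two conflicting variables share a register.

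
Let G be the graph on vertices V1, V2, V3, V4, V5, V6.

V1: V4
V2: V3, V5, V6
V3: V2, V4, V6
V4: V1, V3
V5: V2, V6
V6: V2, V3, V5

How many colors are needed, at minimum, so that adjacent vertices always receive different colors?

3

V2, V5, V6 are mutually adjacent, so at least 3 colors are needed.
3 colors suffice: color 1 → {V2, V4}; color 2 → {V1, V6}; color 3 → {V3, V5}. Each edge has distinct colors on its endpoints.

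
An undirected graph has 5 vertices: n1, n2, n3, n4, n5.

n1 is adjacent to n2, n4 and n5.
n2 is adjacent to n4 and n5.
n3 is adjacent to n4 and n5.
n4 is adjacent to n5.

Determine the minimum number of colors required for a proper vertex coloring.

4

n1, n2, n4, n5 are mutually adjacent (a clique of size 4), so at least 4 colors are needed.
4 colors suffice: color red → {n4}; color blue → {n5}; color green → {n1, n3}; color yellow → {n2}. No two adjacent vertices share a color.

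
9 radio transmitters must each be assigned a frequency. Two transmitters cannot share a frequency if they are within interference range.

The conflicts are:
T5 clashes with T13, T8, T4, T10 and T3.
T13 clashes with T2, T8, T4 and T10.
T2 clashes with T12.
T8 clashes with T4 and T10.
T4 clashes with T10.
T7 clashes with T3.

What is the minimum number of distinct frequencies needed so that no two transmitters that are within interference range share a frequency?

T5, T13, T8, T4, T10 pairwise conflict, so at least 5 frequencies are needed.
5 frequencies suffice: frequency 1 → {T5, T2, T7}; frequency 2 → {T13, T12, T3}; frequency 3 → {T4}; frequency 4 → {T10}; frequency 5 → {T8}. Each listed conflict is separated.

5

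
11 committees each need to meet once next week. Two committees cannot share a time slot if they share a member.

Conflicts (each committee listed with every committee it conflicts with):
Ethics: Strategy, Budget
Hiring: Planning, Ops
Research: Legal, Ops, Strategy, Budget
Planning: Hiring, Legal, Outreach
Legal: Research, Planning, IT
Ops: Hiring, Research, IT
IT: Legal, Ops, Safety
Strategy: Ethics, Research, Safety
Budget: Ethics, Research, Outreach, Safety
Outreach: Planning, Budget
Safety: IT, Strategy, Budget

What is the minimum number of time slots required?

The cycle Ops-Research-Legal-Planning-Hiring-Ops has odd length 5, so it cannot be 2-colored; at least 3 time slots are needed.
3 time slots suffice: time slot 1 → {Ethics, Research, Planning, Safety}; time slot 2 → {Legal, Ops, Strategy, Budget}; time slot 3 → {Hiring, IT, Outreach}. Every pair that conflicts lands in different time slots.

3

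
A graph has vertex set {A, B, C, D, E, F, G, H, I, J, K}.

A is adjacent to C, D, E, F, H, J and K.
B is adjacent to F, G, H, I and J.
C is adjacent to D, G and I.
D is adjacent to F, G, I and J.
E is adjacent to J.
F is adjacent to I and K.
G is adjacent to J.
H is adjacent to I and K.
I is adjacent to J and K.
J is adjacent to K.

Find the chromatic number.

3

B, F, I form a triangle, so at least 3 colors are needed.
3 colors suffice: color 1 → {A, G, I}; color 2 → {C, F, H, J}; color 3 → {B, D, E, K}. Each edge has distinct colors on its endpoints.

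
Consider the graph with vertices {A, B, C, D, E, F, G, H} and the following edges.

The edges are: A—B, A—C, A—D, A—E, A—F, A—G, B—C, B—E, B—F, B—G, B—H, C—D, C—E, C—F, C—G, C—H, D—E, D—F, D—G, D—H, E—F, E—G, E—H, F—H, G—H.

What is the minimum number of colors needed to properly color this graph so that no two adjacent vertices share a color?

B, C, E, G, H are pairwise adjacent (a clique of size 5), so at least 5 colors are needed.
5 colors suffice: color red → {E}; color blue → {C}; color green → {F, G}; color yellow → {B, D}; color purple → {A, H}. Each edge has distinct colors on its endpoints.

5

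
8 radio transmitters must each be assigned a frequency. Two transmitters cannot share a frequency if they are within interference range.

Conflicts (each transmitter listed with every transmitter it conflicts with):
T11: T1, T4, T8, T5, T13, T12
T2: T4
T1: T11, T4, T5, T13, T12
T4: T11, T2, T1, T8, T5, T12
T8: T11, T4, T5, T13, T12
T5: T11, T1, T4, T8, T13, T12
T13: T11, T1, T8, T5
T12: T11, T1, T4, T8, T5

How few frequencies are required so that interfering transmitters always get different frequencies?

T11, T1, T4, T5, T12 are mutually in conflict, so at least 5 frequencies are needed.
5 frequencies suffice: T11=2, T2=2, T1=4, T4=1, T8=4, T5=3, T13=1, T12=5. No two conflicting transmitters share a frequency.

5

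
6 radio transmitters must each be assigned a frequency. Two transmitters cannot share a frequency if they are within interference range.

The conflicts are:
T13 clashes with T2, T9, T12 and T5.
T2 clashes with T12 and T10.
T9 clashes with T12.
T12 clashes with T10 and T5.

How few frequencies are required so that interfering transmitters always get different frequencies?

3

T13, T12, T5 pairwise conflict, so at least 3 frequencies are needed.
3 frequencies suffice: frequency 1 → {T12}; frequency 2 → {T13, T10}; frequency 3 → {T2, T9, T5}. No two conflicting transmitters share a frequency.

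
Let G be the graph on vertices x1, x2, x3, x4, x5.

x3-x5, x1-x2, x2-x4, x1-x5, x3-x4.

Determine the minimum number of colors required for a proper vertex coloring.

3

The cycle x5-x1-x2-x4-x3-x5 has odd length 5, so it cannot be 2-colored; at least 3 colors are needed.
A valid assignment using 3 colors: x1=blue, x2=red, x3=green, x4=blue, x5=red. Each edge has distinct colors on its endpoints.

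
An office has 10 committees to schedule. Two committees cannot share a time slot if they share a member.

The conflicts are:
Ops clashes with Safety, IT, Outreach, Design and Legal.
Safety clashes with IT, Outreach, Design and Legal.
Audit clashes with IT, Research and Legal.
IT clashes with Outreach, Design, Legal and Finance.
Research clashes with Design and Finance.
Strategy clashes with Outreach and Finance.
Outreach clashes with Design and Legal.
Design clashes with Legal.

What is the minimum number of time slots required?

Ops, Safety, IT, Outreach, Design, Legal are mutually in conflict, so at least 6 time slots are needed.
Using 6 time slots: Ops=5, Safety=6, Audit=3, IT=1, Research=1, Strategy=1, Outreach=3, Design=4, Legal=2, Finance=2. No two conflicting committees share a time slot.

6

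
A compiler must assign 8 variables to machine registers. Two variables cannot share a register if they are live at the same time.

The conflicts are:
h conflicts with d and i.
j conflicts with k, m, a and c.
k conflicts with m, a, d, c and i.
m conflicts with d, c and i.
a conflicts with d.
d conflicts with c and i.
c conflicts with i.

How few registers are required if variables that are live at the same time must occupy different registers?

5

k, m, d, c, i are mutually in conflict, so at least 5 registers are needed.
5 registers suffice: register 1 → {h, k}; register 2 → {j, d}; register 3 → {m, a}; register 4 → {i}; register 5 → {c}. Every pair that conflicts lands in different registers.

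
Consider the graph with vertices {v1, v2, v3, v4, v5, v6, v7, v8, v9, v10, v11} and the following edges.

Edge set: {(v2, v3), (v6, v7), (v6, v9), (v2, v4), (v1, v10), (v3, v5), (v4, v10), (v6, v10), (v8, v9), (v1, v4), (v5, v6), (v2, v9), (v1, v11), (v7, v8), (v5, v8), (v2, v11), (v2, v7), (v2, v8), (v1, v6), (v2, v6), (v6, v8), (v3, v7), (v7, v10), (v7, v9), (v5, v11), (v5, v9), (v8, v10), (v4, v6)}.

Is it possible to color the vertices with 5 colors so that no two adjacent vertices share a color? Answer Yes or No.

The chromatic number is 5. v2, v6, v7, v8, v9 form a clique, so at least 5 colors are needed.
One proper 5-coloring: v1=green, v2=blue, v3=red, v4=yellow, v5=blue, v6=red, v7=green, v8=yellow, v9=purple, v10=blue, v11=red.
That is already a proper 5-coloring.

Yes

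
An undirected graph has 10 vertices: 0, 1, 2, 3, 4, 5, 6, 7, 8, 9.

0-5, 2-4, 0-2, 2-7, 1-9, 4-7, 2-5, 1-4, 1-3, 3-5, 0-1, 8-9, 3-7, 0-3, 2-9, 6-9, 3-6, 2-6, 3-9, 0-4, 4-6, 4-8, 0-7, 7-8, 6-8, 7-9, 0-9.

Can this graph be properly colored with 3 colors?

No

0, 1, 3, 9 are pairwise adjacent (a clique of size 4), so at least 4 colors are needed.
So 3 colors are not enough.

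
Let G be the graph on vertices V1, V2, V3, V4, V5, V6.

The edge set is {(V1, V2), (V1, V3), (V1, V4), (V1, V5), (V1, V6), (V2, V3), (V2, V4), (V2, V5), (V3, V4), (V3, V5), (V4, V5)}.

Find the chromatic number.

V1, V2, V3, V4, V5 are mutually adjacent (a clique of size 5), so at least 5 colors are needed.
5 colors suffice: V1=1, V2=4, V3=3, V4=5, V5=2, V6=2. Each edge has distinct colors on its endpoints.

5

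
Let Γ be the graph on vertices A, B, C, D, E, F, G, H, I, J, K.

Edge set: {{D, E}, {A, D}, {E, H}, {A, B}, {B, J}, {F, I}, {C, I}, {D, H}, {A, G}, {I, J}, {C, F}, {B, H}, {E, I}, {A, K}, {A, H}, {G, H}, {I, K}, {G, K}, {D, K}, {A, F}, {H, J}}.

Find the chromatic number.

3

A, B, H are pairwise adjacent, so at least 3 colors are needed.
3 colors suffice: color red → {F, H, K}; color blue → {A, C, E, J}; color green → {B, D, G, I}. No two adjacent vertices share a color.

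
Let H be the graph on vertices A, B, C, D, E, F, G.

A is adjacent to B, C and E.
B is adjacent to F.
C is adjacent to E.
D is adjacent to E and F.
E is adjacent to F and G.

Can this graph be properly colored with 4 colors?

The chromatic number is 3. A, C, E are mutually adjacent, so at least 3 colors are needed.
3 colors suffice: color 1 → {B, E}; color 2 → {A, F, G}; color 3 → {C, D}.
Since 4 ≥ 3, a proper 4-coloring certainly exists.

Yes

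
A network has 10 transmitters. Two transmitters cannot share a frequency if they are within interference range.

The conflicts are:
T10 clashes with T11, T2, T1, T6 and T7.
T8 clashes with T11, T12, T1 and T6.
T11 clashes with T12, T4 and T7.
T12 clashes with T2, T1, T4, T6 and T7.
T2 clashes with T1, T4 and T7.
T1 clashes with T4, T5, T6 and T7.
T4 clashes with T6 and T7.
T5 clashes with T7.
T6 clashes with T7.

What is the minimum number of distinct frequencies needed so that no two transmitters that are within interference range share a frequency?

T12, T2, T1, T4, T7 all conflict with each other, so at least 5 frequencies are needed.
5 frequencies suffice: frequency 1 → {T11, T1}; frequency 2 → {T8, T7}; frequency 3 → {T10, T12, T5}; frequency 4 → {T4}; frequency 5 → {T2, T6}. Every pair that conflicts lands in different frequencies.

5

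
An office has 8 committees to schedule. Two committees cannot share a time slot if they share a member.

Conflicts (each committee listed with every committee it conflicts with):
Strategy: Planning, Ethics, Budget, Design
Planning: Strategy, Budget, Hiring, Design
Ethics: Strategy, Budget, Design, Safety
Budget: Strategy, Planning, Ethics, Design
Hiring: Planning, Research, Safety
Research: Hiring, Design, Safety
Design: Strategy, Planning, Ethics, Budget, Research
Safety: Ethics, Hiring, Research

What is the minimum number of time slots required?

Strategy, Planning, Budget, Design are mutually in conflict, so at least 4 time slots are needed.
4 time slots suffice: time slot 1 → {Hiring, Design}; time slot 2 → {Planning, Ethics, Research}; time slot 3 → {Strategy, Safety}; time slot 4 → {Budget}. Every pair that conflicts lands in different time slots.

4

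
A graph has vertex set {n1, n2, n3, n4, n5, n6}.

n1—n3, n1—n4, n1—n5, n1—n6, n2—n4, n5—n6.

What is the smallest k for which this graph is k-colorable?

n1, n5, n6 form a triangle, so at least 3 colors are needed.
One proper 3-coloring: n1=1, n2=1, n3=2, n4=2, n5=2, n6=3. Every edge joins two different colors.

3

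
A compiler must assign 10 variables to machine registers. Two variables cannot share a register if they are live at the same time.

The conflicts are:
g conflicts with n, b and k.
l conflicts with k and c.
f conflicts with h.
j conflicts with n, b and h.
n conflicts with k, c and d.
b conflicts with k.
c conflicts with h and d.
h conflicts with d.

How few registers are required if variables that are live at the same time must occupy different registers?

g, b, k pairwise conflict, so at least 3 registers are needed.
3 registers suffice: register 1 → {l, n, b, h}; register 2 → {f, j, k, c}; register 3 → {g, d}. No two conflicting variables share a register.

3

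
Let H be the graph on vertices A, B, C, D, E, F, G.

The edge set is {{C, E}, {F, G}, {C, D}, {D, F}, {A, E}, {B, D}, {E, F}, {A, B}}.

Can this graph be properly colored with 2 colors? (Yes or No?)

The cycle E-F-D-B-A-E has odd length 5, so it cannot be 2-colored; at least 3 colors are needed.
So 2 colors are not enough.

No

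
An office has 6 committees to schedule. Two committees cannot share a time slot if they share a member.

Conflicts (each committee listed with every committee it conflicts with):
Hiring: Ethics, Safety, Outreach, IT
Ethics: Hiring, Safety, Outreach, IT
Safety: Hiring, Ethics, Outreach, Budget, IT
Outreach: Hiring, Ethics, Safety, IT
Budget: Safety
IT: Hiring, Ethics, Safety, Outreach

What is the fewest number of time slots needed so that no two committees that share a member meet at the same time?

5

Hiring, Ethics, Safety, Outreach, IT all conflict with each other, so at least 5 time slots are needed.
5 time slots suffice: time slot 1 → {Safety}; time slot 2 → {Hiring, Budget}; time slot 3 → {Outreach}; time slot 4 → {Ethics}; time slot 5 → {IT}. Every pair that conflicts lands in different time slots.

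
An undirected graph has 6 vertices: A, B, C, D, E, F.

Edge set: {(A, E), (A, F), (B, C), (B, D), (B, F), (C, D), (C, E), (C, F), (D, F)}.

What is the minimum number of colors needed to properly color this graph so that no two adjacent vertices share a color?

B, C, D, F are pairwise adjacent (a clique of size 4), so at least 4 colors are needed.
4 colors suffice: color red → {E, F}; color blue → {A, C}; color green → {B}; color yellow → {D}. Every edge joins two different colors.

4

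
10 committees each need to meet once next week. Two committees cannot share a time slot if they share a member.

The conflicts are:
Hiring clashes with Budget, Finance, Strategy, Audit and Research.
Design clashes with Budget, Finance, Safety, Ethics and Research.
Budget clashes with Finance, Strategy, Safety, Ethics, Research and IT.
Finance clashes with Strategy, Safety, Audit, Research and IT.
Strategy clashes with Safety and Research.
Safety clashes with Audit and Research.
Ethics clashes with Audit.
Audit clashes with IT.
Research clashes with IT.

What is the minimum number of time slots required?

5

Hiring, Budget, Finance, Strategy, Research all conflict with each other, so at least 5 time slots are needed.
A valid assignment using 5 time slots: Hiring=4, Design=5, Budget=2, Finance=1, Strategy=5, Safety=4, Ethics=1, Audit=2, Research=3, IT=4. No two conflicting committees share a time slot.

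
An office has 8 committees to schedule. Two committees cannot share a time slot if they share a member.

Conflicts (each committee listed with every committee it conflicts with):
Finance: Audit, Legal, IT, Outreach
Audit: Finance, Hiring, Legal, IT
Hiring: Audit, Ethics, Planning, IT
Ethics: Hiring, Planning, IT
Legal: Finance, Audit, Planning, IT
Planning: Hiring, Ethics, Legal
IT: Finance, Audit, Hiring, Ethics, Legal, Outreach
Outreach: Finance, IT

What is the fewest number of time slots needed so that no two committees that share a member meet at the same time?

Finance, Audit, Legal, IT are mutually in conflict, so at least 4 time slots are needed.
Using 4 time slots: Finance=2, Audit=3, Hiring=2, Ethics=3, Legal=4, Planning=1, IT=1, Outreach=3. Each listed conflict is separated.

4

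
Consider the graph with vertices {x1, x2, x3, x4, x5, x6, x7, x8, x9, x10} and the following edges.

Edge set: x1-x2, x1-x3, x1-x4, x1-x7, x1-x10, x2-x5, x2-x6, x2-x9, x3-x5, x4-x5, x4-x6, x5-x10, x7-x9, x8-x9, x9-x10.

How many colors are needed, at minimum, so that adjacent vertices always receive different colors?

x3 and x5 are adjacent, so at least 2 colors are needed.
One proper 2-coloring: x1=1, x2=2, x3=2, x4=2, x5=1, x6=1, x7=2, x8=2, x9=1, x10=2. No two adjacent vertices share a color.

2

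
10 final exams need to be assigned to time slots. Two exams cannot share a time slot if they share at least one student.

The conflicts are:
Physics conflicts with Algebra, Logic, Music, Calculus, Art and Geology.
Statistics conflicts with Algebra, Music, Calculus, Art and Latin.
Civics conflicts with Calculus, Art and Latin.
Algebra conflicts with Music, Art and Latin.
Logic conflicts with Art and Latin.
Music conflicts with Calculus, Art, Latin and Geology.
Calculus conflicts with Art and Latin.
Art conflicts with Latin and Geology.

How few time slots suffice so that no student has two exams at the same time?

5

Statistics, Music, Calculus, Art, Latin all conflict with each other, so at least 5 time slots are needed.
5 time slots suffice: time slot 1 → {Art}; time slot 2 → {Civics, Logic, Music}; time slot 3 → {Physics, Latin}; time slot 4 → {Algebra, Calculus, Geology}; time slot 5 → {Statistics}. Each listed conflict is separated.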